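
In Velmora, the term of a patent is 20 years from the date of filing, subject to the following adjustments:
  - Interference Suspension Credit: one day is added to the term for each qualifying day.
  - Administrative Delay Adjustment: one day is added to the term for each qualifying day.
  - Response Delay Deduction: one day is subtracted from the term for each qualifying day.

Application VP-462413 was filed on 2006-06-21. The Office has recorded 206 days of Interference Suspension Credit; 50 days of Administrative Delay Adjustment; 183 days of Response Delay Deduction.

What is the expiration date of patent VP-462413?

September 2, 2026

Base term: filing date + 20 years → 21 June 2026.
Interference Suspension Credit: +206 days → 13 January 2027.
Administrative Delay Adjustment: +50 days → 4 March 2027.
Response Delay Deduction: −183 days → 2 September 2026.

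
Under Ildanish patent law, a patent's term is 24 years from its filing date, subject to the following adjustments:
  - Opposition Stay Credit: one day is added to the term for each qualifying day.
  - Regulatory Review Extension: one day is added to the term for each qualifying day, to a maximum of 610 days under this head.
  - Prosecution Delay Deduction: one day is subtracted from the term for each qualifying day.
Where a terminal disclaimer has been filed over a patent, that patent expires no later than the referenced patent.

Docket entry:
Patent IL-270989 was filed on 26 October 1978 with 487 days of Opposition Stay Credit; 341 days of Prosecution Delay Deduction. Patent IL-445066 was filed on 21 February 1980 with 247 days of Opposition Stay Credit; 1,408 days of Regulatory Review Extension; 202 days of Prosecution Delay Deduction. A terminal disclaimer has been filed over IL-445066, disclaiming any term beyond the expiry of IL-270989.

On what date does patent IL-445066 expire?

Natural term of IL-445066:
  Base: filing + 24 years → 21 February 2004.
  Opposition Stay Credit: +247 days → 25 October 2004.
  Regulatory Review Extension: 1408 days claimed exceeds the 610-day cap, so +610 days → 27 June 2006.
  Prosecution Delay Deduction: −202 days → 7 December 2005.
Expiry of referenced patent IL-270989:
  Base: filing + 24 years → 26 October 2002.
  Opposition Stay Credit: +487 days → 25 February 2004.
  Prosecution Delay Deduction: −341 days → 21 March 2003.
Terminal disclaimer: IL-445066 expires on the earlier of 7 December 2005 and 21 March 2003.

2003-03-21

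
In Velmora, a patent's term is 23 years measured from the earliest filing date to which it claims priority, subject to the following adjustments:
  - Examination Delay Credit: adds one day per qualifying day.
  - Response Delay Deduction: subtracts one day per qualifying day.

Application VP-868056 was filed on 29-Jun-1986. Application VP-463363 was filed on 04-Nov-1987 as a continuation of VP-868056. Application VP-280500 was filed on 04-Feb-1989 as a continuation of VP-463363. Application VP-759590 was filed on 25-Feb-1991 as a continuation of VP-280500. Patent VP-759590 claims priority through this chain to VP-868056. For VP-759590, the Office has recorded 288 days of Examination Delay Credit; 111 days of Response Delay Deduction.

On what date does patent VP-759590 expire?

Earliest priority filing: 29 June 1986.
Base term: 29 June 1986 + 23 years → 29 June 2009.
Examination Delay Credit: +288 days → 13 April 2010.
Response Delay Deduction: −111 days → 23 December 2009.

2009-12-23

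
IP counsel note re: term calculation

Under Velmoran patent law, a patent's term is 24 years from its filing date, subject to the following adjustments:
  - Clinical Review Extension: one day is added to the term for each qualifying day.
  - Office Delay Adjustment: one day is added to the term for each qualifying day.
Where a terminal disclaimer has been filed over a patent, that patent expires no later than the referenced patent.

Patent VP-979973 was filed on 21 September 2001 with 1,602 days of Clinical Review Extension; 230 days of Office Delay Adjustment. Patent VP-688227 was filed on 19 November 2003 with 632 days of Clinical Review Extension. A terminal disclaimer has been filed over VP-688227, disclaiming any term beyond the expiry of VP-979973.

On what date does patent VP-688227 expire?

Natural term of VP-688227:
  Base: filing + 24 years → 19 November 2027.
  Clinical Review Extension: +632 days → 12 August 2029.
Expiry of referenced patent VP-979973:
  Base: filing + 24 years → 21 September 2025.
  Clinical Review Extension: +1602 days → 9 February 2030.
  Office Delay Adjustment: +230 days → 27 September 2030.
Terminal disclaimer: VP-688227 expires on the earlier of 12 August 2029 and 27 September 2030.

2029-08-12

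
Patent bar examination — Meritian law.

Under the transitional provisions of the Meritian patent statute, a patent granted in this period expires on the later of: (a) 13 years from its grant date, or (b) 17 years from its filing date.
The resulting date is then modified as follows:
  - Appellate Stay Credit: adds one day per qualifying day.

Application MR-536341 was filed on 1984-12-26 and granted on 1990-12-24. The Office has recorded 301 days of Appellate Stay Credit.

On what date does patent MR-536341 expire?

2004-10-20

(a) grant + 13 years → 24 December 2003.
(b) filing + 17 years → 26 December 2001.
Later of the two: 24 December 2003.
Appellate Stay Credit: +301 days → 20 October 2004.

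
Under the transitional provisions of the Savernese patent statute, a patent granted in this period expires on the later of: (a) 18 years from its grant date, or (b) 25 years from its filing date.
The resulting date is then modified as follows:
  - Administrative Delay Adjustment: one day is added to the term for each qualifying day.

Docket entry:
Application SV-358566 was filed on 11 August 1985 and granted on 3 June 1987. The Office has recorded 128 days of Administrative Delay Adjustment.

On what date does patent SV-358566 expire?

(a) grant + 18 years → 3 June 2005.
(b) filing + 25 years → 11 August 2010.
Later of the two: 11 August 2010.
Administrative Delay Adjustment: +128 days → 17 December 2010.

December 17, 2010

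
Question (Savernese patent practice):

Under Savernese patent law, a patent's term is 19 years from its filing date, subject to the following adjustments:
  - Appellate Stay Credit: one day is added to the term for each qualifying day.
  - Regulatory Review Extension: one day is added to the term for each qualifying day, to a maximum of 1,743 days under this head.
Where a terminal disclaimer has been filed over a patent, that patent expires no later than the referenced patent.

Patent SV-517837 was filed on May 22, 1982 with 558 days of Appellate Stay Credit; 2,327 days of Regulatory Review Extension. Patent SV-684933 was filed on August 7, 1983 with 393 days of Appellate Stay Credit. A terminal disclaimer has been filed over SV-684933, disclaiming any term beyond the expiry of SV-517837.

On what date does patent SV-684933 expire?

Natural term of SV-684933:
  Base: filing + 19 years → 7 August 2002.
  Appellate Stay Credit: +393 days → 4 September 2003.
Expiry of referenced patent SV-517837:
  Base: filing + 19 years → 22 May 2001.
  Appellate Stay Credit: +558 days → 1 December 2002.
  Regulatory Review Extension: 2327 days claimed exceeds the 1743-day cap, so +1743 days → 9 September 2007.
Terminal disclaimer: SV-684933 expires on the earlier of 4 September 2003 and 9 September 2007.

2003-09-04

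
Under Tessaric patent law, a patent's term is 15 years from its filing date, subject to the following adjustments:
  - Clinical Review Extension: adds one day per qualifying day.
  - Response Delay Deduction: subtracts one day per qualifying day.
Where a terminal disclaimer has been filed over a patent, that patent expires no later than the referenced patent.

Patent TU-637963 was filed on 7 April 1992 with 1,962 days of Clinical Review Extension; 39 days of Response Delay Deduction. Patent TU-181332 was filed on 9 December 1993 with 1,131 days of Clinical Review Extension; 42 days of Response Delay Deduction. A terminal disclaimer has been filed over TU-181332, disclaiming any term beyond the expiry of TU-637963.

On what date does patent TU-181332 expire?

2011-12-03

Natural term of TU-181332:
  Base: filing + 15 years → 9 December 2008.
  Clinical Review Extension: +1131 days → 14 January 2012.
  Response Delay Deduction: −42 days → 3 December 2011.
Expiry of referenced patent TU-637963:
  Base: filing + 15 years → 7 April 2007.
  Clinical Review Extension: +1962 days → 20 August 2012.
  Response Delay Deduction: −39 days → 12 July 2012.
Terminal disclaimer: TU-181332 expires on the earlier of 3 December 2011 and 12 July 2012.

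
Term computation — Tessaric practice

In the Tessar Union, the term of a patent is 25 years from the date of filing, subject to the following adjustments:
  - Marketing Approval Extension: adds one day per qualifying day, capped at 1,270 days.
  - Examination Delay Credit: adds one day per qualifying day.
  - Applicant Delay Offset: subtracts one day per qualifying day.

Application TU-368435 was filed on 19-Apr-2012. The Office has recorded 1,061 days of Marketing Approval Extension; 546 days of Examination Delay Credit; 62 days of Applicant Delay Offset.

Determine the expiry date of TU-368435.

2041-07-12

Base term: filing date + 25 years → 19 April 2037.
Marketing Approval Extension: 1061 days (within the 1270-day cap) → +1061 days → 15 March 2040.
Examination Delay Credit: +546 days → 12 September 2041.
Applicant Delay Offset: −62 days → 12 July 2041.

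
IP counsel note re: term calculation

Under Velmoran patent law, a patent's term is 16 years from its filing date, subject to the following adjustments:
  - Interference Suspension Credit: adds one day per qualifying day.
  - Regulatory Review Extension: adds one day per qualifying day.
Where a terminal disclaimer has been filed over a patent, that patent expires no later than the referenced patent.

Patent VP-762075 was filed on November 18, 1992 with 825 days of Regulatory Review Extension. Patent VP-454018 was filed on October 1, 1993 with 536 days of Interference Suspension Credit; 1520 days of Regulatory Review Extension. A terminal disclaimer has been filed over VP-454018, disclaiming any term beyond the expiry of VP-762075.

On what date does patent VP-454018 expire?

2011-02-21

Natural term of VP-454018:
  Base: filing + 16 years → 1 October 2009.
  Interference Suspension Credit: +536 days → 21 March 2011.
  Regulatory Review Extension: +1520 days → 19 May 2015.
Expiry of referenced patent VP-762075:
  Base: filing + 16 years → 18 November 2008.
  Regulatory Review Extension: +825 days → 21 February 2011.
Terminal disclaimer: VP-454018 expires on the earlier of 19 May 2015 and 21 February 2011.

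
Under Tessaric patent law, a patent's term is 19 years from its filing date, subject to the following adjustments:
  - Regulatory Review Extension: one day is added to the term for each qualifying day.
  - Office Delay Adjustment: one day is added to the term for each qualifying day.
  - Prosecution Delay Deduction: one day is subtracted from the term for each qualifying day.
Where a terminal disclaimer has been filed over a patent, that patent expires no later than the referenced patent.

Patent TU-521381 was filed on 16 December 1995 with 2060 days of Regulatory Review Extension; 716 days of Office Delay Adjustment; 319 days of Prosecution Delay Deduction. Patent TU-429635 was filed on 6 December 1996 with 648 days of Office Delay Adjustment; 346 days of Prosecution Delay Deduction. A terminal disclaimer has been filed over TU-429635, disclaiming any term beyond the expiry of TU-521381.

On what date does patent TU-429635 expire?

October 3, 2016

Natural term of TU-429635:
  Base: filing + 19 years → 6 December 2015.
  Office Delay Adjustment: +648 days → 14 September 2017.
  Prosecution Delay Deduction: −346 days → 3 October 2016.
Expiry of referenced patent TU-521381:
  Base: filing + 19 years → 16 December 2014.
  Regulatory Review Extension: +2060 days → 6 August 2020.
  Office Delay Adjustment: +716 days → 23 July 2022.
  Prosecution Delay Deduction: −319 days → 7 September 2021.
Terminal disclaimer: TU-429635 expires on the earlier of 3 October 2016 and 7 September 2021.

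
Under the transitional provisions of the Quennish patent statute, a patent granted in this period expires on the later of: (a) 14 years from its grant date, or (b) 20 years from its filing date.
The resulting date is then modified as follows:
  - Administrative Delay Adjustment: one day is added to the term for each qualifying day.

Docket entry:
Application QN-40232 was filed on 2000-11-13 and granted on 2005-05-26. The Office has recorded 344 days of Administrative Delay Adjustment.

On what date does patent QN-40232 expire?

(a) grant + 14 years → 26 May 2019.
(b) filing + 20 years → 13 November 2020.
Later of the two: 13 November 2020.
Administrative Delay Adjustment: +344 days → 23 October 2021.

October 23, 2021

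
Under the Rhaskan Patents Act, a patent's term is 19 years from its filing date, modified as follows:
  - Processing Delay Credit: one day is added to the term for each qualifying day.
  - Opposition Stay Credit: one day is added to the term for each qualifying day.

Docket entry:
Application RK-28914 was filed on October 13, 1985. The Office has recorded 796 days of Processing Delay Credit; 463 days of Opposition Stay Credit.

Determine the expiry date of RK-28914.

Base term: filing date + 19 years → 13 October 2004.
Processing Delay Credit: +796 days → 18 December 2006.
Opposition Stay Credit: +463 days → 25 March 2008.

2008-03-25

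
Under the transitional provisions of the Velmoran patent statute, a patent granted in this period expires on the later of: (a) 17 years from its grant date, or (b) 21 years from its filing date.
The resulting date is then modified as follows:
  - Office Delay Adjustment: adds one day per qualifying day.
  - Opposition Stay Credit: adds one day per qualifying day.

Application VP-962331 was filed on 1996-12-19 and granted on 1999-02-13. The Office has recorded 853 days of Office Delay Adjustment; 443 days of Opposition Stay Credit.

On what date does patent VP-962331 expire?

July 7, 2021

(a) grant + 17 years → 13 February 2016.
(b) filing + 21 years → 19 December 2017.
Later of the two: 19 December 2017.
Office Delay Adjustment: +853 days → 20 April 2020.
Opposition Stay Credit: +443 days → 7 July 2021.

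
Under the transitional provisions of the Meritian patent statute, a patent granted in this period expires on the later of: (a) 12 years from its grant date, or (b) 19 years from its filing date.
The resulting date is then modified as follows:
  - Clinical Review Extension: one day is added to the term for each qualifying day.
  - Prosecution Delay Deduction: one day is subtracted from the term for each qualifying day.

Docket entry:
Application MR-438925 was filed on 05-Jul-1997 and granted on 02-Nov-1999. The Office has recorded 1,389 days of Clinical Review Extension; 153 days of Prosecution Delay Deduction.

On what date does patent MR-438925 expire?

(a) grant + 12 years → 2 November 2011.
(b) filing + 19 years → 5 July 2016.
Later of the two: 5 July 2016.
Clinical Review Extension: +1389 days → 24 April 2020.
Prosecution Delay Deduction: −153 days → 23 November 2019.

2019-11-23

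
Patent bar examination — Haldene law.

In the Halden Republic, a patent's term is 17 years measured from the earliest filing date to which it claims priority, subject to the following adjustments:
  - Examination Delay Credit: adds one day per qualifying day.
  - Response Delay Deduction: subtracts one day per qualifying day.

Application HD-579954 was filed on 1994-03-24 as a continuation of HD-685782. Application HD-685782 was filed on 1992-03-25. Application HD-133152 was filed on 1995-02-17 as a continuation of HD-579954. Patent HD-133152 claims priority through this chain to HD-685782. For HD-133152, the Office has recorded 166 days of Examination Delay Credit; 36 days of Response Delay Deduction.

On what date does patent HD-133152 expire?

Earliest priority filing: 25 March 1992.
Base term: 25 March 1992 + 17 years → 25 March 2009.
Examination Delay Credit: +166 days → 7 September 2009.
Response Delay Deduction: −36 days → 2 August 2009.

August 2, 2009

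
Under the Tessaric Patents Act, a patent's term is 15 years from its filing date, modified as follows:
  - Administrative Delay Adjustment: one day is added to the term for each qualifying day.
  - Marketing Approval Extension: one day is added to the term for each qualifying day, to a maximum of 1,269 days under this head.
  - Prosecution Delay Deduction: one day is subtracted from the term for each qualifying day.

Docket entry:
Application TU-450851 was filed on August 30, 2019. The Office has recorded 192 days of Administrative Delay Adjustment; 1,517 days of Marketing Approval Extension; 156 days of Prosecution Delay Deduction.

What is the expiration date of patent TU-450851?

Base term: filing date + 15 years → 30 August 2034.
Administrative Delay Adjustment: +192 days → 10 March 2035.
Marketing Approval Extension: 1517 days claimed exceeds the 1269-day cap, so +1269 days → 30 August 2038.
Prosecution Delay Deduction: −156 days → 27 March 2038.

March 27, 2038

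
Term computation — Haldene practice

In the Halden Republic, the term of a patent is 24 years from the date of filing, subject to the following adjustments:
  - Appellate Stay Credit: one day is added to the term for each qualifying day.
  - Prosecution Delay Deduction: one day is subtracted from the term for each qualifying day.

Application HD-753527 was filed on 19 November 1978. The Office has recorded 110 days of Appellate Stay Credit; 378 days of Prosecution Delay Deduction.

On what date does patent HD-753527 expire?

Base term: filing date + 24 years → 19 November 2002.
Appellate Stay Credit: +110 days → 9 March 2003.
Prosecution Delay Deduction: −378 days → 24 February 2002.

2002-02-24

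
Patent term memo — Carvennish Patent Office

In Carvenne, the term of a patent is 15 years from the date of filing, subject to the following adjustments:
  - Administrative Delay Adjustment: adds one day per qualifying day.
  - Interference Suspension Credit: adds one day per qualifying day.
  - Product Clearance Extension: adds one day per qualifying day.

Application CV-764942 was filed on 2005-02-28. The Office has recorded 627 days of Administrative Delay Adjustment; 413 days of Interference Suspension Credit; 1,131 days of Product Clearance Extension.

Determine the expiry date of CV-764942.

Base term: filing date + 15 years → 28 February 2020.
Administrative Delay Adjustment: +627 days → 16 November 2021.
Interference Suspension Credit: +413 days → 3 January 2023.
Product Clearance Extension: +1131 days → 7 February 2026.

February 7, 2026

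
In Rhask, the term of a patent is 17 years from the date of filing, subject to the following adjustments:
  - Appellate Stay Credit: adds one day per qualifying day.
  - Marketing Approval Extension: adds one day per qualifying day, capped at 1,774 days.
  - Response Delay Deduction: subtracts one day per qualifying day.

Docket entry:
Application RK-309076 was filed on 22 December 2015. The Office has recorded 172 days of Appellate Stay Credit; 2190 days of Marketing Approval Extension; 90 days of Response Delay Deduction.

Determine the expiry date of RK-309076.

January 21, 2038

Base term: filing date + 17 years → 22 December 2032.
Appellate Stay Credit: +172 days → 12 June 2033.
Marketing Approval Extension: 2190 days claimed exceeds the 1774-day cap, so +1774 days → 21 April 2038.
Response Delay Deduction: −90 days → 21 January 2038.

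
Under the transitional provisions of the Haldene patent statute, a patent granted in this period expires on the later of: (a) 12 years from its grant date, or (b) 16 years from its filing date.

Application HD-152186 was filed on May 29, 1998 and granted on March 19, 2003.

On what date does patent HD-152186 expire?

March 19, 2015

(a) grant + 12 years → 19 March 2015.
(b) filing + 16 years → 29 May 2014.
Later of the two: 19 March 2015.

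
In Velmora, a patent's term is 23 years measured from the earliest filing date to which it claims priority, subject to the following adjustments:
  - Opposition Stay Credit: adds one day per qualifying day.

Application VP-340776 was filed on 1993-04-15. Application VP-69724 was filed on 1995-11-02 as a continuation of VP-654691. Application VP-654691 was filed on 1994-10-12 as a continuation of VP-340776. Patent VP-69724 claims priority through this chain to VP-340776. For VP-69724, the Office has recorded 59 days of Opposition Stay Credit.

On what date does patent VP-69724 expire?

June 13, 2016

Earliest priority filing: 15 April 1993.
Base term: 15 April 1993 + 23 years → 15 April 2016.
Opposition Stay Credit: +59 days → 13 June 2016.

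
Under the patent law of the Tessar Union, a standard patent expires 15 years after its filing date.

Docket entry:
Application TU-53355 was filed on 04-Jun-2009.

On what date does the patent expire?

Filing date + 15 years → 4 June 2024.

2024-06-04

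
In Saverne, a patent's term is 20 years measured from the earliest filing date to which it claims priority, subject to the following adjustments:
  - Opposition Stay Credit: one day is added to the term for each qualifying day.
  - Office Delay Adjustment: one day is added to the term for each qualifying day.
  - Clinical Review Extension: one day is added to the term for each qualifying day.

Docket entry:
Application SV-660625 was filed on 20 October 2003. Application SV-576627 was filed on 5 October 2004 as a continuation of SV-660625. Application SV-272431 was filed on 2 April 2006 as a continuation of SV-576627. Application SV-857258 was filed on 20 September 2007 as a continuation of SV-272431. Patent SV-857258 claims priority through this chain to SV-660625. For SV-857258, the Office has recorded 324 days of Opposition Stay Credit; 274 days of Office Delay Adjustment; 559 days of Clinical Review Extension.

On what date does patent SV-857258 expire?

December 20, 2026

Earliest priority filing: 20 October 2003.
Base term: 20 October 2003 + 20 years → 20 October 2023.
Opposition Stay Credit: +324 days → 8 September 2024.
Office Delay Adjustment: +274 days → 9 June 2025.
Clinical Review Extension: +559 days → 20 December 2026.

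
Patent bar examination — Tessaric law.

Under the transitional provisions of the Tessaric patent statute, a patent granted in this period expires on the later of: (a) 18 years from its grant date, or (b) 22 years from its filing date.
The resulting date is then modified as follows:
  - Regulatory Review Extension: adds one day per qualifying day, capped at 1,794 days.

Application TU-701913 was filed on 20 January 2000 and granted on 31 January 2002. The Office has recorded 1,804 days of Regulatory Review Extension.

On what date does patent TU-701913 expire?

2026-12-19

(a) grant + 18 years → 31 January 2020.
(b) filing + 22 years → 20 January 2022.
Later of the two: 20 January 2022.
Regulatory Review Extension: 1804 days claimed exceeds the 1794-day cap, so +1794 days → 19 December 2026.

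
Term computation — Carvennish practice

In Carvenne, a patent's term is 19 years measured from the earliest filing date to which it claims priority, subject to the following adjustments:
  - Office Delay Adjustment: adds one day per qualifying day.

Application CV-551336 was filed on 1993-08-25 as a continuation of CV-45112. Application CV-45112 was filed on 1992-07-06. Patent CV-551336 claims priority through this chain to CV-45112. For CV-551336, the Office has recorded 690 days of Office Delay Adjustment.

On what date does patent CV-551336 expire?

Earliest priority filing: 6 July 1992.
Base term: 6 July 1992 + 19 years → 6 July 2011.
Office Delay Adjustment: +690 days → 26 May 2013.

May 26, 2013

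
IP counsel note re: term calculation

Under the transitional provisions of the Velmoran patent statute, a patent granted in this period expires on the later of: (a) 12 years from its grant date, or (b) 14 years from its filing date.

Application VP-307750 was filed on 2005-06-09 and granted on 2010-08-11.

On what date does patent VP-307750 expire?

(a) grant + 12 years → 11 August 2022.
(b) filing + 14 years → 9 June 2019.
Later of the two: 11 August 2022.

2022-08-11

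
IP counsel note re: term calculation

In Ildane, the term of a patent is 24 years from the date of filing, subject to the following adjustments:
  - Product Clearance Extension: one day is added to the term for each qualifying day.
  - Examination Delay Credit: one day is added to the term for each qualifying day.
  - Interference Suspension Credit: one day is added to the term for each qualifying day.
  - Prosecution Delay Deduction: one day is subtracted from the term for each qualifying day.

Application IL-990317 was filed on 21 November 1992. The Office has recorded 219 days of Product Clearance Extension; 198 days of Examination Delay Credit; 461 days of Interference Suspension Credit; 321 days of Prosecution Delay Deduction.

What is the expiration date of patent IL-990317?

Base term: filing date + 24 years → 21 November 2016.
Product Clearance Extension: +219 days → 28 June 2017.
Examination Delay Credit: +198 days → 12 January 2018.
Interference Suspension Credit: +461 days → 18 April 2019.
Prosecution Delay Deduction: −321 days → 1 June 2018.

2018-06-01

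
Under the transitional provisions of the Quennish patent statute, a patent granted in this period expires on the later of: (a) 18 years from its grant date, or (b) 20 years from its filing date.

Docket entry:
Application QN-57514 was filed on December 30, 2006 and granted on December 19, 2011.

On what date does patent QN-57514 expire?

(a) grant + 18 years → 19 December 2029.
(b) filing + 20 years → 30 December 2026.
Later of the two: 19 December 2029.

December 19, 2029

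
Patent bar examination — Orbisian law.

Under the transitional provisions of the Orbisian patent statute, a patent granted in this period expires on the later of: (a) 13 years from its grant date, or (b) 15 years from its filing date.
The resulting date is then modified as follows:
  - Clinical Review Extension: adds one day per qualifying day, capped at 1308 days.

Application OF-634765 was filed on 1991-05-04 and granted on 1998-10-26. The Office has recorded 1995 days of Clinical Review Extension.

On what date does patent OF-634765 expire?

2015-05-26

(a) grant + 13 years → 26 October 2011.
(b) filing + 15 years → 4 May 2006.
Later of the two: 26 October 2011.
Clinical Review Extension: 1995 days claimed exceeds the 1308-day cap, so +1308 days → 26 May 2015.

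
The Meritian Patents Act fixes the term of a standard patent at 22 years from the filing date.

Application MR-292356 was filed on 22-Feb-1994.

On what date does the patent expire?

Filing date + 22 years → 22 February 2016.

February 22, 2016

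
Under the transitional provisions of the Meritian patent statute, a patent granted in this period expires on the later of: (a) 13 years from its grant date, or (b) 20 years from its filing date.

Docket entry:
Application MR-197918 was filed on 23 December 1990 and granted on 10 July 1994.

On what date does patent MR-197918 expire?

(a) grant + 13 years → 10 July 2007.
(b) filing + 20 years → 23 December 2010.
Later of the two: 23 December 2010.

December 23, 2010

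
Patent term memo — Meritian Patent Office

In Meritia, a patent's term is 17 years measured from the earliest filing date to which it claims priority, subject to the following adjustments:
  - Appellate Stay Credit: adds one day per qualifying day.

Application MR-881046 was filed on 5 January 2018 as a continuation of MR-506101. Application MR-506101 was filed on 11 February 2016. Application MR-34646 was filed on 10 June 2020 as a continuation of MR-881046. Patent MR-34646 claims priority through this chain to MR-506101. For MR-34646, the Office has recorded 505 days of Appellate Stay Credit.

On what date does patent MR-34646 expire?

July 1, 2034

Earliest priority filing: 11 February 2016.
Base term: 11 February 2016 + 17 years → 11 February 2033.
Appellate Stay Credit: +505 days → 1 July 2034.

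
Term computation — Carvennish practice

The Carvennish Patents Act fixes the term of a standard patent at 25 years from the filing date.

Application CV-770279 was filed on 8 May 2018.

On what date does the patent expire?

2043-05-08

Filing date + 25 years → 8 May 2043.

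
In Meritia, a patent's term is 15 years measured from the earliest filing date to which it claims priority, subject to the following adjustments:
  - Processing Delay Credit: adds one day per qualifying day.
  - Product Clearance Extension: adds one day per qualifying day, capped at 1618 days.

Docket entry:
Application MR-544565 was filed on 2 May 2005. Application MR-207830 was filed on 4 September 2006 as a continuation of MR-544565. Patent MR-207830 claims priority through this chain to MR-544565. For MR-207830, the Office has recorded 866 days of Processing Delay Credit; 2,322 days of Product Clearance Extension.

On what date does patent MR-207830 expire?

February 19, 2027

Earliest priority filing: 2 May 2005.
Base term: 2 May 2005 + 15 years → 2 May 2020.
Processing Delay Credit: +866 days → 15 September 2022.
Product Clearance Extension: 2322 days claimed exceeds the 1618-day cap, so +1618 days → 19 February 2027.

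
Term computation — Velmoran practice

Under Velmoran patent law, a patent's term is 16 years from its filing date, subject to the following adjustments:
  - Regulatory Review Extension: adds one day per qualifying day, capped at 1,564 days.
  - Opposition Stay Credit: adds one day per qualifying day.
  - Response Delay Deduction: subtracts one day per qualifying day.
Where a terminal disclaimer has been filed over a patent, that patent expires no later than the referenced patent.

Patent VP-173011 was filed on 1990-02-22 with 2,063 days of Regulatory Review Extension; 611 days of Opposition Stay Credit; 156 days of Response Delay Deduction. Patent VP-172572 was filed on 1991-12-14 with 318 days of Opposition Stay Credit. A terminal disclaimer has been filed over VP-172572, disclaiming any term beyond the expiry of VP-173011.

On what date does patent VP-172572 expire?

Natural term of VP-172572:
  Base: filing + 16 years → 14 December 2007.
  Opposition Stay Credit: +318 days → 27 October 2008.
Expiry of referenced patent VP-173011:
  Base: filing + 16 years → 22 February 2006.
  Regulatory Review Extension: 2063 days claimed exceeds the 1564-day cap, so +1564 days → 5 June 2010.
  Opposition Stay Credit: +611 days → 6 February 2012.
  Response Delay Deduction: −156 days → 3 September 2011.
Terminal disclaimer: VP-172572 expires on the earlier of 27 October 2008 and 3 September 2011.

October 27, 2008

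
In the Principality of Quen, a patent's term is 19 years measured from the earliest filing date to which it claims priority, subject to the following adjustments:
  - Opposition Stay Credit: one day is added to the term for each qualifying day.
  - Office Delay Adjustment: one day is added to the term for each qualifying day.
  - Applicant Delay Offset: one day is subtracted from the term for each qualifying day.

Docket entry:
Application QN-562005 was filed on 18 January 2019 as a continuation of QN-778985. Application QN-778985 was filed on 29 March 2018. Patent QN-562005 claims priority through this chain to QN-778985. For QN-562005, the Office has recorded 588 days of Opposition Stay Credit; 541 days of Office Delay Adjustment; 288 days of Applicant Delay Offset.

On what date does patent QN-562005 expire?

Earliest priority filing: 29 March 2018.
Base term: 29 March 2018 + 19 years → 29 March 2037.
Opposition Stay Credit: +588 days → 7 November 2038.
Office Delay Adjustment: +541 days → 1 May 2040.
Applicant Delay Offset: −288 days → 18 July 2039.

2039-07-18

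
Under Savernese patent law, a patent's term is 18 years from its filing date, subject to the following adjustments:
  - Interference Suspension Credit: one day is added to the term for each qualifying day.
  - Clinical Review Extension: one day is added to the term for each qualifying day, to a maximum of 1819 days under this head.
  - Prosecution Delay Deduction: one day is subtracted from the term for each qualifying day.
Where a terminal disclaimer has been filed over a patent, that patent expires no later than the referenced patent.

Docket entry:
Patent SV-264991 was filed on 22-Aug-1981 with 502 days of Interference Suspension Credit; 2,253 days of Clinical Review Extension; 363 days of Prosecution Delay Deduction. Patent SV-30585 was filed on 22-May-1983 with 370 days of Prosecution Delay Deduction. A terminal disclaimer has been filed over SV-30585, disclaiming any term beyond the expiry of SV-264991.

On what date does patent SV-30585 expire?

Natural term of SV-30585:
  Base: filing + 18 years → 22 May 2001.
  Prosecution Delay Deduction: −370 days → 17 May 2000.
Expiry of referenced patent SV-264991:
  Base: filing + 18 years → 22 August 1999.
  Interference Suspension Credit: +502 days → 5 January 2001.
  Clinical Review Extension: 2253 days claimed exceeds the 1819-day cap, so +1819 days → 29 December 2005.
  Prosecution Delay Deduction: −363 days → 31 December 2004.
Terminal disclaimer: SV-30585 expires on the earlier of 17 May 2000 and 31 December 2004.

May 17, 2000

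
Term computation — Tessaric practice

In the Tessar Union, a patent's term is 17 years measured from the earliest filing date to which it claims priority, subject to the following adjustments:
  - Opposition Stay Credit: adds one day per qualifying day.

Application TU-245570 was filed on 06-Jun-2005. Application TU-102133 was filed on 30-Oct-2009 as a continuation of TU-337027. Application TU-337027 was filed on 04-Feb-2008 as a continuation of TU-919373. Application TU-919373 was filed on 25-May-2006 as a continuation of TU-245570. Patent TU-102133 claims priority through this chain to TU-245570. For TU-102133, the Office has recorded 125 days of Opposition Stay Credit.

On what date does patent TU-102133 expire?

2022-10-09

Earliest priority filing: 6 June 2005.
Base term: 6 June 2005 + 17 years → 6 June 2022.
Opposition Stay Credit: +125 days → 9 October 2022.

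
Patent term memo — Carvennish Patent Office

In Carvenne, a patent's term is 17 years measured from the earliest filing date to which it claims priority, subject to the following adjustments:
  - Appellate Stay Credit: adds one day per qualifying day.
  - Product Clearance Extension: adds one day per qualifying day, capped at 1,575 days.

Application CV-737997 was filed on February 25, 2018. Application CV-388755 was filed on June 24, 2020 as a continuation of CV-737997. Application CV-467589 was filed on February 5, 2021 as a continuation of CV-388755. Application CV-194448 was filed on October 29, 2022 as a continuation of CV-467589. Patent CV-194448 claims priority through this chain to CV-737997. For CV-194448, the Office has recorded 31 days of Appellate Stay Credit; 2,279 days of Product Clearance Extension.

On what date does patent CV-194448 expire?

Earliest priority filing: 25 February 2018.
Base term: 25 February 2018 + 17 years → 25 February 2035.
Appellate Stay Credit: +31 days → 28 March 2035.
Product Clearance Extension: 2279 days claimed exceeds the 1575-day cap, so +1575 days → 20 July 2039.

2039-07-20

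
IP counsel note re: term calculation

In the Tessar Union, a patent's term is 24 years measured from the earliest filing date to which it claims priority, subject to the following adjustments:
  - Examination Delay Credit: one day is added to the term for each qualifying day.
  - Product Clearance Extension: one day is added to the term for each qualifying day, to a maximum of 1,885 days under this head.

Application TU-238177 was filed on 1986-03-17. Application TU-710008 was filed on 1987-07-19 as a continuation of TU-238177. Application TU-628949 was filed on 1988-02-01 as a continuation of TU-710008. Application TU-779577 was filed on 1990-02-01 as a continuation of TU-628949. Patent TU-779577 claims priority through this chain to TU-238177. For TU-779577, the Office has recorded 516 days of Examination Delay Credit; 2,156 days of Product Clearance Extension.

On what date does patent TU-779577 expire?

Earliest priority filing: 17 March 1986.
Base term: 17 March 1986 + 24 years → 17 March 2010.
Examination Delay Credit: +516 days → 15 August 2011.
Product Clearance Extension: 2156 days claimed exceeds the 1885-day cap, so +1885 days → 12 October 2016.

October 12, 2016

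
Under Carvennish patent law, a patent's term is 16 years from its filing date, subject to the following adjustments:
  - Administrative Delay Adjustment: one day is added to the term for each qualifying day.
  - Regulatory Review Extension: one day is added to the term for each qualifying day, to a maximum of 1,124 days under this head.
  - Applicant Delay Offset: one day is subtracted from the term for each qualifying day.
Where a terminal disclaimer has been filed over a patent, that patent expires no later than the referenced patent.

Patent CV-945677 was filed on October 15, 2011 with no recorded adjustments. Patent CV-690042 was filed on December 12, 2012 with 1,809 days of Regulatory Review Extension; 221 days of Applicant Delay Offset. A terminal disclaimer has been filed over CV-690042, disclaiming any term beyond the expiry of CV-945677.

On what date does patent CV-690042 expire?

Natural term of CV-690042:
  Base: filing + 16 years → 12 December 2028.
  Regulatory Review Extension: 1809 days claimed exceeds the 1124-day cap, so +1124 days → 10 January 2032.
  Applicant Delay Offset: −221 days → 3 June 2031.
Expiry of referenced patent CV-945677:
  Base: filing + 16 years → 15 October 2027.
Terminal disclaimer: CV-690042 expires on the earlier of 3 June 2031 and 15 October 2027.

October 15, 2027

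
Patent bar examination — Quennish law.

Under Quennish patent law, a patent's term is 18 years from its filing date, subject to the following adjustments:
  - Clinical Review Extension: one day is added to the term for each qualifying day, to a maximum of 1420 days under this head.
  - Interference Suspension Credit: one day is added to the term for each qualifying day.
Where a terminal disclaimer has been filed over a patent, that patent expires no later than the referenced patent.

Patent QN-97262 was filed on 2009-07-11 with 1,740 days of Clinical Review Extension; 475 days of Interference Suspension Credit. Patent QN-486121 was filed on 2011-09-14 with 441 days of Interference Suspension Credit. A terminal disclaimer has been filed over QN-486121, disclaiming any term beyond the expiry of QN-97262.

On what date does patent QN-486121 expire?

November 29, 2030

Natural term of QN-486121:
  Base: filing + 18 years → 14 September 2029.
  Interference Suspension Credit: +441 days → 29 November 2030.
Expiry of referenced patent QN-97262:
  Base: filing + 18 years → 11 July 2027.
  Clinical Review Extension: 1740 days claimed exceeds the 1420-day cap, so +1420 days → 31 May 2031.
  Interference Suspension Credit: +475 days → 17 September 2032.
Terminal disclaimer: QN-486121 expires on the earlier of 29 November 2030 and 17 September 2032.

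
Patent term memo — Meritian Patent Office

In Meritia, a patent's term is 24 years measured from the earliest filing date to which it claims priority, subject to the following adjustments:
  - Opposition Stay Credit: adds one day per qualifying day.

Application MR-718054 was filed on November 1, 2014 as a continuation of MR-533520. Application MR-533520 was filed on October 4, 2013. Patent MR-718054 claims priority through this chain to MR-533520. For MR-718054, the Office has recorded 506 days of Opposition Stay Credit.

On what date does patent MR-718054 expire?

Earliest priority filing: 4 October 2013.
Base term: 4 October 2013 + 24 years → 4 October 2037.
Opposition Stay Credit: +506 days → 22 February 2039.

February 22, 2039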